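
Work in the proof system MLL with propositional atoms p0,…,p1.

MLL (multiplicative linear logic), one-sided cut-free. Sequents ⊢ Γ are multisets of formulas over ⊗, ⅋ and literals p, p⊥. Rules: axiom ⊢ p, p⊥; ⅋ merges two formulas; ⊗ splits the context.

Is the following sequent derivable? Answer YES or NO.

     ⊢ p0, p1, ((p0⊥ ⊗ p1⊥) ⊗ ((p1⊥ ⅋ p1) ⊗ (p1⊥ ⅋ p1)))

Derivation (root first):
[⊗]  ⊢ p0, p1, ((p0⊥ ⊗ p1⊥) ⊗ ((p1⊥ ⅋ p1) ⊗ (p1⊥ ⅋ p1)))
  [⊗]  ⊢ p0, p1, (p0⊥ ⊗ p1⊥)
    [Ax]  ⊢ p0, p0⊥
    [Ax]  ⊢ p1, p1⊥
  [⊗]  ⊢ ((p1⊥ ⅋ p1) ⊗ (p1⊥ ⅋ p1))
    [⅋]  ⊢ (p1⊥ ⅋ p1)
      [Ax]  ⊢ p1, p1⊥
    [⅋]  ⊢ (p1⊥ ⅋ p1)
      [Ax]  ⊢ p1, p1⊥

Result: YES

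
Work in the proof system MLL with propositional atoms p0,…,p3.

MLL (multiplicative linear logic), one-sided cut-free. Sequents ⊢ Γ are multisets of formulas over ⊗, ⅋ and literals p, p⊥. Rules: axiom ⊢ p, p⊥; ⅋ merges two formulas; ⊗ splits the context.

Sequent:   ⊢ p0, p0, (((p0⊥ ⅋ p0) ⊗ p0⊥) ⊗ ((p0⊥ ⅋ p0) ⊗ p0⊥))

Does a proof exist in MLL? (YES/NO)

Derivation (root first):
[⊗]  ⊢ p0, p0, (((p0⊥ ⅋ p0) ⊗ p0⊥) ⊗ ((p0⊥ ⅋ p0) ⊗ p0⊥))
  [⊗]  ⊢ p0, ((p0⊥ ⅋ p0) ⊗ p0⊥)
    [⅋]  ⊢ (p0⊥ ⅋ p0)
      [Ax]  ⊢ p0, p0⊥
    [Ax]  ⊢ p0, p0⊥
  [⊗]  ⊢ p0, ((p0⊥ ⅋ p0) ⊗ p0⊥)
    [⅋]  ⊢ (p0⊥ ⅋ p0)
      [Ax]  ⊢ p0, p0⊥
    [Ax]  ⊢ p0, p0⊥

Result: YES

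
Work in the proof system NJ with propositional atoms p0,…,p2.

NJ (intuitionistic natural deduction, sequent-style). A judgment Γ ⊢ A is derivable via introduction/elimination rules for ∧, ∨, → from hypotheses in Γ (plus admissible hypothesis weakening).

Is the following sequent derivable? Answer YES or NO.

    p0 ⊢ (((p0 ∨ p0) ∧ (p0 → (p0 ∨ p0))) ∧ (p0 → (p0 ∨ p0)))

Proof tree:
[∧I] p0 ⊢ (((p0 ∨ p0) ∧ (p0 → (p0 ∨ p0))) ∧ (p0 → (p0 ∨ p0)))
  [∧I] p0 ⊢ ((p0 ∨ p0) ∧ (p0 → (p0 ∨ p0)))
    [∨I₂] p0 ⊢ (p0 ∨ p0)
      [Ax] p0 ⊢ p0
    [→I]  ⊢ (p0 → (p0 ∨ p0))
      [∨I₂] p0 ⊢ (p0 ∨ p0)
        [Ax] p0 ⊢ p0
  [→I]  ⊢ (p0 → (p0 ∨ p0))
    [∨I₂] p0 ⊢ (p0 ∨ p0)
      [Ax] p0 ⊢ p0

Result: YES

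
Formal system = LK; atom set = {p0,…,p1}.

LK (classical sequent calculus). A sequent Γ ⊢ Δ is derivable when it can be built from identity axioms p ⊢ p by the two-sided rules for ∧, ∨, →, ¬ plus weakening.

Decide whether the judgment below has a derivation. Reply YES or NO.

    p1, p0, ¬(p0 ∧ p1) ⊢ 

Derivation (root first):
[¬L] p1, p0, ¬(p0 ∧ p1) ⊢ 
  [∧R] p1, p0 ⊢ (p0 ∧ p1)
    [Ax] p0 ⊢ p0
    [Ax] p1 ⊢ p1

Result: YES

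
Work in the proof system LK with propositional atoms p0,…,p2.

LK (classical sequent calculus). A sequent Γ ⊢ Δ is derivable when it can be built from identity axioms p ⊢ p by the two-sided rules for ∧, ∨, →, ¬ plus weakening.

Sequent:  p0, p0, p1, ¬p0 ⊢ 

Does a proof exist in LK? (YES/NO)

Derivation trace:
[¬L] p0, p0, p1, ¬p0 ⊢ 
  [WL] p0, p0, p1 ⊢ p0
    [WL] p0, p0 ⊢ p0
      [Ax] p0 ⊢ p0

Result: YES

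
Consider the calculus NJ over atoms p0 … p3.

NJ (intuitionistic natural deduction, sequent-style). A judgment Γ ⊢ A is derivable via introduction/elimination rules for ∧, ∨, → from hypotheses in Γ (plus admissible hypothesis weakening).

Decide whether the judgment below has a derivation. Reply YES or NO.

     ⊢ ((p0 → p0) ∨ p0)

Derivation trace:
[∨I₁]  ⊢ ((p0 → p0) ∨ p0)
  [→I]  ⊢ (p0 → p0)
    [Ax] p0 ⊢ p0

Result: YES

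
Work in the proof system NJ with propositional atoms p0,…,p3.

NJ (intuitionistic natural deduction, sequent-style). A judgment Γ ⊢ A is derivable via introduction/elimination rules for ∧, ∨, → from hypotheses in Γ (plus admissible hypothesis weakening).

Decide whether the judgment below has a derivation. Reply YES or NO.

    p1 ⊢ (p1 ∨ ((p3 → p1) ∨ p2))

Derivation (root first):
[∨I₂] p1 ⊢ (p1 ∨ ((p3 → p1) ∨ p2))
  [∨I₁] p1 ⊢ ((p3 → p1) ∨ p2)
    [→I] p1 ⊢ (p3 → p1)
      [Wk] p1, p3 ⊢ p1
        [Ax] p1 ⊢ p1

Result: YES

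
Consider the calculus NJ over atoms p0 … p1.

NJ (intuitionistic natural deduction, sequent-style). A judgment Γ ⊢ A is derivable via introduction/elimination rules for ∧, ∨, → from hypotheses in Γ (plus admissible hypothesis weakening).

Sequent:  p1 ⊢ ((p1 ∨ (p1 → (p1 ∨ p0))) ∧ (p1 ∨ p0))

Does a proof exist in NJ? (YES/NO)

Derivation (root first):
[∧I] p1 ⊢ ((p1 ∨ (p1 → (p1 ∨ p0))) ∧ (p1 ∨ p0))
  [∨I₂]  ⊢ (p1 ∨ (p1 → (p1 ∨ p0)))
    [→I]  ⊢ (p1 → (p1 ∨ p0))
      [∨I₁] p1 ⊢ (p1 ∨ p0)
        [Ax] p1 ⊢ p1
  [∨I₁] p1 ⊢ (p1 ∨ p0)
    [Ax] p1 ⊢ p1

Result: YES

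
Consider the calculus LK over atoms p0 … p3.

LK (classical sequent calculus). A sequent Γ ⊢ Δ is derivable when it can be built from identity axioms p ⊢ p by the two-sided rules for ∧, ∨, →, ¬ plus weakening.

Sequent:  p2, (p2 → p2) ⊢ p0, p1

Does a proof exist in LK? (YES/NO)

Enumerate valuations to refute Γ ⊢ Δ:
  v=0000: Γ:[p2=F, (p2 → p2)=T] Δ:[p0=F, p1=F] refutes=False
  v=0001: Γ:[p2=F, (p2 → p2)=T] Δ:[p0=F, p1=F] refutes=False
  v=0010: Γ:[p2=T, (p2 → p2)=T] Δ:[p0=F, p1=F] refutes=True  ← countermodel

Result: NO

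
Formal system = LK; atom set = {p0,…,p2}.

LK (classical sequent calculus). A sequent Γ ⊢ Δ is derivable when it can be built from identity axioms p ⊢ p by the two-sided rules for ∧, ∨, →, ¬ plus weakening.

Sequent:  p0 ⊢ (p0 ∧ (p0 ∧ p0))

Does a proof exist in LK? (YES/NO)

Proof tree:
[∧R] p0 ⊢ (p0 ∧ (p0 ∧ p0))
  [Ax] p0 ⊢ p0
  [∧R] p0 ⊢ (p0 ∧ p0)
    [Ax] p0 ⊢ p0
    [Ax] p0 ⊢ p0

Result: YES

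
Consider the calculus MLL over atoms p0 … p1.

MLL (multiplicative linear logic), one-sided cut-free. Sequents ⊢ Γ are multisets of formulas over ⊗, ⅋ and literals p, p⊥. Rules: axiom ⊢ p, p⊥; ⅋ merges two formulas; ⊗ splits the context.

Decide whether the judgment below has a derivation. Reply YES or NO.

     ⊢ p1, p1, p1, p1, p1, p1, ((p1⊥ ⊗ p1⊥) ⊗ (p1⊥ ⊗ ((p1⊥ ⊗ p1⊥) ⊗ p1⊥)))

Proof tree:
[⊗]  ⊢ p1, p1, p1, p1, p1, p1, ((p1⊥ ⊗ p1⊥) ⊗ (p1⊥ ⊗ ((p1⊥ ⊗ p1⊥) ⊗ p1⊥)))
  [⊗]  ⊢ p1, p1, (p1⊥ ⊗ p1⊥)
    [Ax]  ⊢ p1, p1⊥
    [Ax]  ⊢ p1, p1⊥
  [⊗]  ⊢ p1, p1, p1, p1, (p1⊥ ⊗ ((p1⊥ ⊗ p1⊥) ⊗ p1⊥))
    [Ax]  ⊢ p1, p1⊥
    [⊗]  ⊢ p1, p1, p1, ((p1⊥ ⊗ p1⊥) ⊗ p1⊥)
      [⊗]  ⊢ p1, p1, (p1⊥ ⊗ p1⊥)
        [Ax]  ⊢ p1, p1⊥
        [Ax]  ⊢ p1, p1⊥
      [Ax]  ⊢ p1, p1⊥

Result: YES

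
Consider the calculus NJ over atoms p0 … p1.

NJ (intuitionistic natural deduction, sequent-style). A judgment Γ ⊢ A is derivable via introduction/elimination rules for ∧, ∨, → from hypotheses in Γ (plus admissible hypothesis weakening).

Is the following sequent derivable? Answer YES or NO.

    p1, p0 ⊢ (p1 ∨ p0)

Proof tree:
[Wk] p1, p0 ⊢ (p1 ∨ p0)
  [∨I₁] p1 ⊢ (p1 ∨ p0)
    [Ax] p1 ⊢ p1

Result: YES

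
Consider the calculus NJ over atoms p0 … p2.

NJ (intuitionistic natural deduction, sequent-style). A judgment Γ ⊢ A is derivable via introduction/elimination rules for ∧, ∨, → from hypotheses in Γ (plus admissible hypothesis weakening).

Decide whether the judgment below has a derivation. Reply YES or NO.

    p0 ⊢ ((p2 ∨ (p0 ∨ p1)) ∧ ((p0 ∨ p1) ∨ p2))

Proof tree:
[∧I] p0 ⊢ ((p2 ∨ (p0 ∨ p1)) ∧ ((p0 ∨ p1) ∨ p2))
  [∨I₂] p0 ⊢ (p2 ∨ (p0 ∨ p1))
    [∨I₁] p0 ⊢ (p0 ∨ p1)
      [Ax] p0 ⊢ p0
  [∨I₁] p0 ⊢ ((p0 ∨ p1) ∨ p2)
    [∨I₁] p0 ⊢ (p0 ∨ p1)
      [Ax] p0 ⊢ p0

Result: YES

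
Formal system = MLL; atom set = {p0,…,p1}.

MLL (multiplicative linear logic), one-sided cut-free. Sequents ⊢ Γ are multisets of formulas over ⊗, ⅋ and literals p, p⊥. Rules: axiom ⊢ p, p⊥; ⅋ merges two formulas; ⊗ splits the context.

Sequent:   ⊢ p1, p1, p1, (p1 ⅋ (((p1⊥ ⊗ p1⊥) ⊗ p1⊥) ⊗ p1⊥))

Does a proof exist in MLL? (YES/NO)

Derivation (root first):
[⅋]  ⊢ p1, p1, p1, (p1 ⅋ (((p1⊥ ⊗ p1⊥) ⊗ p1⊥) ⊗ p1⊥))
  [⊗]  ⊢ p1, p1, p1, p1, (((p1⊥ ⊗ p1⊥) ⊗ p1⊥) ⊗ p1⊥)
    [⊗]  ⊢ p1, p1, p1, ((p1⊥ ⊗ p1⊥) ⊗ p1⊥)
      [⊗]  ⊢ p1, p1, (p1⊥ ⊗ p1⊥)
        [Ax]  ⊢ p1, p1⊥
        [Ax]  ⊢ p1, p1⊥
      [Ax]  ⊢ p1, p1⊥
    [Ax]  ⊢ p1, p1⊥

Result: YES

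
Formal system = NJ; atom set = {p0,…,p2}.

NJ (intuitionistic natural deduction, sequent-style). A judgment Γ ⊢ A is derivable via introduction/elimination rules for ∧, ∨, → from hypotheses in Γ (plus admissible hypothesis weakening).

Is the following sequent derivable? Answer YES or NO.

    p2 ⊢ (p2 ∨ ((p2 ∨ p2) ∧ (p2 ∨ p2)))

Proof tree:
[∨I₂] p2 ⊢ (p2 ∨ ((p2 ∨ p2) ∧ (p2 ∨ p2)))
  [∧I] p2 ⊢ ((p2 ∨ p2) ∧ (p2 ∨ p2))
    [∨I₁] p2 ⊢ (p2 ∨ p2)
      [Ax] p2 ⊢ p2
    [∨I₁] p2 ⊢ (p2 ∨ p2)
      [Ax] p2 ⊢ p2

Result: YES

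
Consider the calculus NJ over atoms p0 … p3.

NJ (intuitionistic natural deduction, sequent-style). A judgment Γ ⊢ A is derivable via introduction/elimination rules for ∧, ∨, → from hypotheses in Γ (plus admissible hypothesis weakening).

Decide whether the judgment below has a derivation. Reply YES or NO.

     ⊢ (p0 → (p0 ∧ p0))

Derivation (root first):
[→I]  ⊢ (p0 → (p0 ∧ p0))
  [∧I] p0 ⊢ (p0 ∧ p0)
    [Ax] p0 ⊢ p0
    [Ax] p0 ⊢ p0

Result: YES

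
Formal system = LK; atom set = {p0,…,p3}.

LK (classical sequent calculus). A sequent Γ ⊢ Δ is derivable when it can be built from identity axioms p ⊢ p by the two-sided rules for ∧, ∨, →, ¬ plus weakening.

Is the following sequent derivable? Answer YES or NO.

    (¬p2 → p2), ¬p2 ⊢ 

Derivation trace:
[¬L] (¬p2 → p2), ¬p2 ⊢ 
  [→L] (¬p2 → p2) ⊢ p2
    [¬R]  ⊢ p2, ¬p2
      [Ax] p2 ⊢ p2
    [Ax] p2 ⊢ p2

Result: YES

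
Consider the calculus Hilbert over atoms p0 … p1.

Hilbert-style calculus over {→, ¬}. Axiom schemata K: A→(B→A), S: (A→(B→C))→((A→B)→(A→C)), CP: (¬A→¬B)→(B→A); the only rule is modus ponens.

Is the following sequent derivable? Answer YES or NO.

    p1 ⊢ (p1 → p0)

Enumerate valuations to refute Γ ⊢ Δ:
  v=00: Γ:[p1=F] Δ:[(p1 → p0)=T] refutes=False
  v=01: Γ:[p1=T] Δ:[(p1 → p0)=F] refutes=True  ← countermodel

Result: NO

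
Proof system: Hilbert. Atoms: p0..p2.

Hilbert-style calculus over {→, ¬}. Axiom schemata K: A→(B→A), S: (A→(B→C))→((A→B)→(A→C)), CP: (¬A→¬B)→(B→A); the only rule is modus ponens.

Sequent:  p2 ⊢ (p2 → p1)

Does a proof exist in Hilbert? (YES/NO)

Truth-table refutation:
  v=000: Γ:[p2=F] Δ:[(p2 → p1)=T] refutes=False
  v=001: Γ:[p2=T] Δ:[(p2 → p1)=F] refutes=True  ← countermodel

Result: NO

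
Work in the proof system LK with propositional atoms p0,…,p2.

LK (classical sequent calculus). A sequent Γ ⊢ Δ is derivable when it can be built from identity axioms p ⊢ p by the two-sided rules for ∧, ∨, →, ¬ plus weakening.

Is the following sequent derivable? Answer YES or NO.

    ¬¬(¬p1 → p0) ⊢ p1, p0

Derivation trace:
[¬L] ¬¬(¬p1 → p0) ⊢ p1, p0
  [¬R]  ⊢ p1, p0, ¬(¬p1 → p0)
    [→L] (¬p1 → p0) ⊢ p1, p0
      [¬R]  ⊢ p1, ¬p1
        [Ax] p1 ⊢ p1
      [Ax] p0 ⊢ p0

Result: YES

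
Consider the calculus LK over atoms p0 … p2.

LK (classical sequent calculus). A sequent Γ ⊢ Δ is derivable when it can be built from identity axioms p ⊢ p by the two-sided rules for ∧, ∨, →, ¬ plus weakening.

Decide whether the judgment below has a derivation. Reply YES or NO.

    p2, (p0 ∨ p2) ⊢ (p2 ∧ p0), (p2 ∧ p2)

Proof tree:
[∧R] p2, (p0 ∨ p2) ⊢ (p2 ∧ p0), (p2 ∧ p2)
  [∨L] p2, (p0 ∨ p2) ⊢ (p2 ∧ p0), p2
    [∧R] p2, p0 ⊢ (p2 ∧ p0)
      [Ax] p2 ⊢ p2
      [Ax] p0 ⊢ p0
    [Ax] p2 ⊢ p2
  [Ax] p2 ⊢ p2

Result: YES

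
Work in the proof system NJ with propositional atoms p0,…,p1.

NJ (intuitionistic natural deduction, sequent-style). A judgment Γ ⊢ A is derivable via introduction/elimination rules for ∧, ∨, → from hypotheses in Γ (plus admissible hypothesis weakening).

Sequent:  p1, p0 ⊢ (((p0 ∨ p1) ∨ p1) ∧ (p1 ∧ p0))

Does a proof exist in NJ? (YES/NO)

Proof tree:
[∧I] p1, p0 ⊢ (((p0 ∨ p1) ∨ p1) ∧ (p1 ∧ p0))
  [∨I₁] p1 ⊢ ((p0 ∨ p1) ∨ p1)
    [∨I₂] p1 ⊢ (p0 ∨ p1)
      [Ax] p1 ⊢ p1
  [∧I] p1, p0 ⊢ (p1 ∧ p0)
    [Ax] p1 ⊢ p1
    [Ax] p0 ⊢ p0

Result: YES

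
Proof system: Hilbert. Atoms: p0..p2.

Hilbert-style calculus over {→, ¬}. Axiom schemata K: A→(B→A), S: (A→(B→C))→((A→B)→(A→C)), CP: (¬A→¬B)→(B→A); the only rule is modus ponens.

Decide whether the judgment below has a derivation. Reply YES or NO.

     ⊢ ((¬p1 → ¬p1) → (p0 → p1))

Search for a countermodel by truth-table:
  v=000: Γ:[] Δ:[((¬p1 → ¬p1) → (p0 → p1))=T] refutes=False
  v=001: Γ:[] Δ:[((¬p1 → ¬p1) → (p0 → p1))=T] refutes=False
  v=010: Γ:[] Δ:[((¬p1 → ¬p1) → (p0 → p1))=T] refutes=False
  v=011: Γ:[] Δ:[((¬p1 → ¬p1) → (p0 → p1))=T] refutes=False
  v=100: Γ:[] Δ:[((¬p1 → ¬p1) → (p0 → p1))=F] refutes=True  ← countermodel

Result: NO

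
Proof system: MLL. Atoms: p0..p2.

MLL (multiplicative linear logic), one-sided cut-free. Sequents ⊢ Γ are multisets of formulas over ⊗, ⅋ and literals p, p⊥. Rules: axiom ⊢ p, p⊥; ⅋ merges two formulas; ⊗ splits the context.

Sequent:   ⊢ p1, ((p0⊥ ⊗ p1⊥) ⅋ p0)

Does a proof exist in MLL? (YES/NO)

Derivation trace:
[⅋]  ⊢ p1, ((p0⊥ ⊗ p1⊥) ⅋ p0)
  [⊗]  ⊢ p0, p1, (p0⊥ ⊗ p1⊥)
    [Ax]  ⊢ p0, p0⊥
    [Ax]  ⊢ p1, p1⊥

Result: YES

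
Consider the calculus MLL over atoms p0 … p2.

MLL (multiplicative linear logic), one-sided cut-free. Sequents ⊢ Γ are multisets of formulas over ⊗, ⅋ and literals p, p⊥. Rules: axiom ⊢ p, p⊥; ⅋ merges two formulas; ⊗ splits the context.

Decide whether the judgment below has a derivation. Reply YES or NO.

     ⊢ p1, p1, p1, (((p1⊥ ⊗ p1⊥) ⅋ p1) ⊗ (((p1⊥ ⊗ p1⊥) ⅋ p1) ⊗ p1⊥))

Proof tree:
[⊗]  ⊢ p1, p1, p1, (((p1⊥ ⊗ p1⊥) ⅋ p1) ⊗ (((p1⊥ ⊗ p1⊥) ⅋ p1) ⊗ p1⊥))
  [⅋]  ⊢ p1, ((p1⊥ ⊗ p1⊥) ⅋ p1)
    [⊗]  ⊢ p1, p1, (p1⊥ ⊗ p1⊥)
      [Ax]  ⊢ p1, p1⊥
      [Ax]  ⊢ p1, p1⊥
  [⊗]  ⊢ p1, p1, (((p1⊥ ⊗ p1⊥) ⅋ p1) ⊗ p1⊥)
    [⅋]  ⊢ p1, ((p1⊥ ⊗ p1⊥) ⅋ p1)
      [⊗]  ⊢ p1, p1, (p1⊥ ⊗ p1⊥)
        [Ax]  ⊢ p1, p1⊥
        [Ax]  ⊢ p1, p1⊥
    [Ax]  ⊢ p1, p1⊥

Result: YES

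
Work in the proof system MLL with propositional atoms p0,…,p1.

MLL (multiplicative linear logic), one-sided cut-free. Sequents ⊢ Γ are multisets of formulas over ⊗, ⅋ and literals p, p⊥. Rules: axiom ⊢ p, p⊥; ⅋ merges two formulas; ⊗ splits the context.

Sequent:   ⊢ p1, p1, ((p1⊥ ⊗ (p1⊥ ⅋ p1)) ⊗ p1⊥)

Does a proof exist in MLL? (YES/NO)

Proof tree:
[⊗]  ⊢ p1, p1, ((p1⊥ ⊗ (p1⊥ ⅋ p1)) ⊗ p1⊥)
  [⊗]  ⊢ p1, (p1⊥ ⊗ (p1⊥ ⅋ p1))
    [Ax]  ⊢ p1, p1⊥
    [⅋]  ⊢ (p1⊥ ⅋ p1)
      [Ax]  ⊢ p1, p1⊥
  [Ax]  ⊢ p1, p1⊥

Result: YES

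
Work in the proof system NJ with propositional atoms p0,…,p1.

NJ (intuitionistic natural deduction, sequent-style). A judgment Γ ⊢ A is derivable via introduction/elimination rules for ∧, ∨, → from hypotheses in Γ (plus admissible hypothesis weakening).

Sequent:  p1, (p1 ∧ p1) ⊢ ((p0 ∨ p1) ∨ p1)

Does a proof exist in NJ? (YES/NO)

Proof tree:
[∨I₁] p1, (p1 ∧ p1) ⊢ ((p0 ∨ p1) ∨ p1)
  [Wk] p1, (p1 ∧ p1) ⊢ (p0 ∨ p1)
    [∨I₂] p1 ⊢ (p0 ∨ p1)
      [Ax] p1 ⊢ p1

Result: YES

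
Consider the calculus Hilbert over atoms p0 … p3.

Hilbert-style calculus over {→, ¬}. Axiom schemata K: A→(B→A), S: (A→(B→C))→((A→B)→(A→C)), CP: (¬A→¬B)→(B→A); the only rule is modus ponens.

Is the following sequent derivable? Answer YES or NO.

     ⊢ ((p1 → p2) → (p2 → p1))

Truth-table refutation:
  v=0000: Γ:[] Δ:[((p1 → p2) → (p2 → p1))=T] refutes=False
  v=0001: Γ:[] Δ:[((p1 → p2) → (p2 → p1))=T] refutes=False
  v=0010: Γ:[] Δ:[((p1 → p2) → (p2 → p1))=F] refutes=True  ← countermodel

Result: NO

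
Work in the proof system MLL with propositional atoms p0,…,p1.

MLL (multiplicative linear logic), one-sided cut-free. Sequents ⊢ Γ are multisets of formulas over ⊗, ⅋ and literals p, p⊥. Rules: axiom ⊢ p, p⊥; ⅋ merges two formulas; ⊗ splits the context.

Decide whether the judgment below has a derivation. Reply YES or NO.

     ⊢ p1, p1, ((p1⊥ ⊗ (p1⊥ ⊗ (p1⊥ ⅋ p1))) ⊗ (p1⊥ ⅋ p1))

Proof tree:
[⊗]  ⊢ p1, p1, ((p1⊥ ⊗ (p1⊥ ⊗ (p1⊥ ⅋ p1))) ⊗ (p1⊥ ⅋ p1))
  [⊗]  ⊢ p1, p1, (p1⊥ ⊗ (p1⊥ ⊗ (p1⊥ ⅋ p1)))
    [Ax]  ⊢ p1, p1⊥
    [⊗]  ⊢ p1, (p1⊥ ⊗ (p1⊥ ⅋ p1))
      [Ax]  ⊢ p1, p1⊥
      [⅋]  ⊢ (p1⊥ ⅋ p1)
        [Ax]  ⊢ p1, p1⊥
  [⅋]  ⊢ (p1⊥ ⅋ p1)
    [Ax]  ⊢ p1, p1⊥

Result: YES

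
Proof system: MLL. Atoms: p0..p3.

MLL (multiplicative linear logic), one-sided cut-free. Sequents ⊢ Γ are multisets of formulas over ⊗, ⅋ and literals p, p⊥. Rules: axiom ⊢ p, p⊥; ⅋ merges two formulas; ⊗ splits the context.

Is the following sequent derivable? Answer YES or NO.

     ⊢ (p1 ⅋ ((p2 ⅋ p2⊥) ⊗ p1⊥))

Derivation trace:
[⅋]  ⊢ (p1 ⅋ ((p2 ⅋ p2⊥) ⊗ p1⊥))
  [⊗]  ⊢ p1, ((p2 ⅋ p2⊥) ⊗ p1⊥)
    [⅋]  ⊢ (p2 ⅋ p2⊥)
      [Ax]  ⊢ p2, p2⊥
    [Ax]  ⊢ p1, p1⊥

Result: YES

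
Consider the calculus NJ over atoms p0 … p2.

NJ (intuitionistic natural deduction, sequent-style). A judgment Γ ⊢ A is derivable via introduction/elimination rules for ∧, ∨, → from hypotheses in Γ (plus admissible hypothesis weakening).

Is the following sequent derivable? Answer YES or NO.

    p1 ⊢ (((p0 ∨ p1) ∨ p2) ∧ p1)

Derivation trace:
[∧I] p1 ⊢ (((p0 ∨ p1) ∨ p2) ∧ p1)
  [∨I₁] p1 ⊢ ((p0 ∨ p1) ∨ p2)
    [∨I₂] p1 ⊢ (p0 ∨ p1)
      [Ax] p1 ⊢ p1
  [Ax] p1 ⊢ p1

Result: YES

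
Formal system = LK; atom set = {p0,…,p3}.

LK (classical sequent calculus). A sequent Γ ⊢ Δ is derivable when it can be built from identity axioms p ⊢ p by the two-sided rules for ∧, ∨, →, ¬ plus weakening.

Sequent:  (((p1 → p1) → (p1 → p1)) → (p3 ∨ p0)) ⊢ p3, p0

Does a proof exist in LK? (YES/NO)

Proof tree:
[→L] (((p1 → p1) → (p1 → p1)) → (p3 ∨ p0)) ⊢ p3, p0
  [→R]  ⊢ ((p1 → p1) → (p1 → p1))
    [→R] (p1 → p1) ⊢ (p1 → p1)
      [→L] p1, (p1 → p1) ⊢ p1
        [Ax] p1 ⊢ p1
        [Ax] p1 ⊢ p1
  [∨L] (p3 ∨ p0) ⊢ p3, p0
    [Ax] p3 ⊢ p3
    [WR] p0 ⊢ p0, p0
      [Ax] p0 ⊢ p0

Result: YES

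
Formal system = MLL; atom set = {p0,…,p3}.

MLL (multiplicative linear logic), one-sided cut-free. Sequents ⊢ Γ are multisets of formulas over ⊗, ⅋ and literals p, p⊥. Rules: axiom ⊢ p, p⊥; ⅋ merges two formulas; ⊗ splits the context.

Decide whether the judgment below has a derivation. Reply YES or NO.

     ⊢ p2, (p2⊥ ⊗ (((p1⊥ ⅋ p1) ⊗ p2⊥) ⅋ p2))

Derivation (root first):
[⊗]  ⊢ p2, (p2⊥ ⊗ (((p1⊥ ⅋ p1) ⊗ p2⊥) ⅋ p2))
  [Ax]  ⊢ p2, p2⊥
  [⅋]  ⊢ (((p1⊥ ⅋ p1) ⊗ p2⊥) ⅋ p2)
    [⊗]  ⊢ p2, ((p1⊥ ⅋ p1) ⊗ p2⊥)
      [⅋]  ⊢ (p1⊥ ⅋ p1)
        [Ax]  ⊢ p1, p1⊥
      [Ax]  ⊢ p2, p2⊥

Result: YES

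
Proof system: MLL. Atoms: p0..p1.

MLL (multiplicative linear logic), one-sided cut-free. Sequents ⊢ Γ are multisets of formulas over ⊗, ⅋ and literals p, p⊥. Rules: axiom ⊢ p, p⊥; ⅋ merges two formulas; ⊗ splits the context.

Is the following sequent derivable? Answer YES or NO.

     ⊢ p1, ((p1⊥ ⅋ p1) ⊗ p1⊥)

Derivation trace:
[⊗]  ⊢ p1, ((p1⊥ ⅋ p1) ⊗ p1⊥)
  [⅋]  ⊢ (p1⊥ ⅋ p1)
    [Ax]  ⊢ p1, p1⊥
  [Ax]  ⊢ p1, p1⊥

Result: YES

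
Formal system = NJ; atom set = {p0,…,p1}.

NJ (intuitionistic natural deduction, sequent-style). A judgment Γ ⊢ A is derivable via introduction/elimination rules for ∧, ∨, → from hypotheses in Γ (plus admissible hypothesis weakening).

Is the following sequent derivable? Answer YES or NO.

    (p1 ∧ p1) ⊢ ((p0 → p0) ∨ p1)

Proof tree:
[Wk] (p1 ∧ p1) ⊢ ((p0 → p0) ∨ p1)
  [∨I₁]  ⊢ ((p0 → p0) ∨ p1)
    [→I]  ⊢ (p0 → p0)
      [Ax] p0 ⊢ p0

Result: YES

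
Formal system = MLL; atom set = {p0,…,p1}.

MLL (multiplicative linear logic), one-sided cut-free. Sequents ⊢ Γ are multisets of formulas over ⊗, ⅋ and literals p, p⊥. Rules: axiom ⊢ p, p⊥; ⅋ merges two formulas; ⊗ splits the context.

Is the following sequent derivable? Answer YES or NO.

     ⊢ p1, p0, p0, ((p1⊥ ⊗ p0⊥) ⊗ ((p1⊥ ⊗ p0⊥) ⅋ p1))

Derivation trace:
[⊗]  ⊢ p1, p0, p0, ((p1⊥ ⊗ p0⊥) ⊗ ((p1⊥ ⊗ p0⊥) ⅋ p1))
  [⊗]  ⊢ p1, p0, (p1⊥ ⊗ p0⊥)
    [Ax]  ⊢ p1, p1⊥
    [Ax]  ⊢ p0, p0⊥
  [⅋]  ⊢ p0, ((p1⊥ ⊗ p0⊥) ⅋ p1)
    [⊗]  ⊢ p1, p0, (p1⊥ ⊗ p0⊥)
      [Ax]  ⊢ p1, p1⊥
      [Ax]  ⊢ p0, p0⊥

Result: YES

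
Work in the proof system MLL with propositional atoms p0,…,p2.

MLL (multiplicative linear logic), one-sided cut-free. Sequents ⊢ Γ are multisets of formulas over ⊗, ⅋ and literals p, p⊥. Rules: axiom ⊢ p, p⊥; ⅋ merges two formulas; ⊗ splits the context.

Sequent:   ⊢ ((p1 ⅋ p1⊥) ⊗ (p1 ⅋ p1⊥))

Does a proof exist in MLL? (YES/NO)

Derivation trace:
[⊗]  ⊢ ((p1 ⅋ p1⊥) ⊗ (p1 ⅋ p1⊥))
  [⅋]  ⊢ (p1 ⅋ p1⊥)
    [Ax]  ⊢ p1, p1⊥
  [⅋]  ⊢ (p1 ⅋ p1⊥)
    [Ax]  ⊢ p1, p1⊥

Result: YES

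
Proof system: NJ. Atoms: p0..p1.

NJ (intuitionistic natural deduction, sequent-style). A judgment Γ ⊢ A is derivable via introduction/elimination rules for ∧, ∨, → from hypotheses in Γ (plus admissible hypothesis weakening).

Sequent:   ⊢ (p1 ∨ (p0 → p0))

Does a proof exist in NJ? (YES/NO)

Proof tree:
[∨I₂]  ⊢ (p1 ∨ (p0 → p0))
  [→I]  ⊢ (p0 → p0)
    [Ax] p0 ⊢ p0

Result: YES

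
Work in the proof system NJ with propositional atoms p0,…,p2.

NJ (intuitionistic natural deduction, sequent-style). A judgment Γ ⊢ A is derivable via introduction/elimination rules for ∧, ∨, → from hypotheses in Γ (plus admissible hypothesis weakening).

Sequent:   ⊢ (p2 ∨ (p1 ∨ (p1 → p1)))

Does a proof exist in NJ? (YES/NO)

Proof tree:
[∨I₂]  ⊢ (p2 ∨ (p1 ∨ (p1 → p1)))
  [∨I₂]  ⊢ (p1 ∨ (p1 → p1))
    [→I]  ⊢ (p1 → p1)
      [Ax] p1 ⊢ p1

Result: YES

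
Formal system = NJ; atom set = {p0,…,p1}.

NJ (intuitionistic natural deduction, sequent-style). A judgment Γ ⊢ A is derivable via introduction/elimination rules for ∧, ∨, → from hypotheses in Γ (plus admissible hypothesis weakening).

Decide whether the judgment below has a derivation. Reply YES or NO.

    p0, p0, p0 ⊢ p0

Proof tree:
[Wk] p0, p0, p0 ⊢ p0
  [Wk] p0, p0 ⊢ p0
    [Ax] p0 ⊢ p0

Result: YES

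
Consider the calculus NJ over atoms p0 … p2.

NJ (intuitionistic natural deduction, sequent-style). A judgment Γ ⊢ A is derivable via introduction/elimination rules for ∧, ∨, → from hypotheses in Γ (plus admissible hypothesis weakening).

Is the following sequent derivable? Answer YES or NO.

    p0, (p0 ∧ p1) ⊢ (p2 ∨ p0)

Derivation trace:
[Wk] p0, (p0 ∧ p1) ⊢ (p2 ∨ p0)
  [∨I₂] p0 ⊢ (p2 ∨ p0)
    [Ax] p0 ⊢ p0

Result: YES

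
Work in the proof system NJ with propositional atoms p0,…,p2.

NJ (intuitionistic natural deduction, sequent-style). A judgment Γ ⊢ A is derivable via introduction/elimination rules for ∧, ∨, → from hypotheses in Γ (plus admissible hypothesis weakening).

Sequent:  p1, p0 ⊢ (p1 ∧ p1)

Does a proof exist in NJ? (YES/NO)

Derivation trace:
[∧I] p1, p0 ⊢ (p1 ∧ p1)
  [Ax] p1 ⊢ p1
  [Wk] p1, p0 ⊢ p1
    [Ax] p1 ⊢ p1

Result: YES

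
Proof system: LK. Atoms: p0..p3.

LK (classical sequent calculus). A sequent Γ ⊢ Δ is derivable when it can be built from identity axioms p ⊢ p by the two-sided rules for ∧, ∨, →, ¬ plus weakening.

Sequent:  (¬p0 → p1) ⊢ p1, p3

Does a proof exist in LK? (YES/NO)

Enumerate valuations to refute Γ ⊢ Δ:
  v=0000: Γ:[(¬p0 → p1)=F] Δ:[p1=F, p3=F] refutes=False
  v=0001: Γ:[(¬p0 → p1)=F] Δ:[p1=F, p3=T] refutes=False
  v=0010: Γ:[(¬p0 → p1)=F] Δ:[p1=F, p3=F] refutes=False
  v=0011: Γ:[(¬p0 → p1)=F] Δ:[p1=F, p3=T] refutes=False
  v=0100: Γ:[(¬p0 → p1)=T] Δ:[p1=T, p3=F] refutes=False
  v=0101: Γ:[(¬p0 → p1)=T] Δ:[p1=T, p3=T] refutes=False
  v=0110: Γ:[(¬p0 → p1)=T] Δ:[p1=T, p3=F] refutes=False
  v=0111: Γ:[(¬p0 → p1)=T] Δ:[p1=T, p3=T] refutes=False
  v=1000: Γ:[(¬p0 → p1)=T] Δ:[p1=F, p3=F] refutes=True  ← countermodel

Result: NO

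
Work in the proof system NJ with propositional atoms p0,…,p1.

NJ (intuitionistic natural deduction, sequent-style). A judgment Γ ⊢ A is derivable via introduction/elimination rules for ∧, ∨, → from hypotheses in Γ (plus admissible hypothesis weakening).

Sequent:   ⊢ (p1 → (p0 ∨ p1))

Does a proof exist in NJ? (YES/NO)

Proof tree:
[→I]  ⊢ (p1 → (p0 ∨ p1))
  [∨I₂] p1 ⊢ (p0 ∨ p1)
    [Ax] p1 ⊢ p1

Result: YES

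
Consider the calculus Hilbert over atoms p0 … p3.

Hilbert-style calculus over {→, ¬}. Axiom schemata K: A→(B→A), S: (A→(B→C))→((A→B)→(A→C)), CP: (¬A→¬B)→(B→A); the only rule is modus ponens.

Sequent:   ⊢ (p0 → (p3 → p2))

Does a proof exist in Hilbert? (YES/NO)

Truth-table refutation:
  v=0000: Γ:[] Δ:[(p0 → (p3 → p2))=T] refutes=False
  v=0001: Γ:[] Δ:[(p0 → (p3 → p2))=T] refutes=False
  v=0010: Γ:[] Δ:[(p0 → (p3 → p2))=T] refutes=False
  v=0011: Γ:[] Δ:[(p0 → (p3 → p2))=T] refutes=False
  v=0100: Γ:[] Δ:[(p0 → (p3 → p2))=T] refutes=False
  v=0101: Γ:[] Δ:[(p0 → (p3 → p2))=T] refutes=False
  v=0110: Γ:[] Δ:[(p0 → (p3 → p2))=T] refutes=False
  v=0111: Γ:[] Δ:[(p0 → (p3 → p2))=T] refutes=False
  v=1000: Γ:[] Δ:[(p0 → (p3 → p2))=T] refutes=False
  v=1001: Γ:[] Δ:[(p0 → (p3 → p2))=F] refutes=True  ← countermodel

Result: NO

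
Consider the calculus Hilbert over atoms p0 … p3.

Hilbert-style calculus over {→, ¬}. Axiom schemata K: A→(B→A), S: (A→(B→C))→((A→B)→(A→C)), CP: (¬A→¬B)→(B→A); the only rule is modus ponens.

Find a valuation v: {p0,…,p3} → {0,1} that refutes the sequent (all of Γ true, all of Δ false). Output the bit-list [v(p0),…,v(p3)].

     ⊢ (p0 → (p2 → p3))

Truth-table refutation:
  v=0000: Γ:[] Δ:[(p0 → (p2 → p3))=T] refutes=False
  v=0001: Γ:[] Δ:[(p0 → (p2 → p3))=T] refutes=False
  v=0010: Γ:[] Δ:[(p0 → (p2 → p3))=T] refutes=False
  v=0011: Γ:[] Δ:[(p0 → (p2 → p3))=T] refutes=False
  v=0100: Γ:[] Δ:[(p0 → (p2 → p3))=T] refutes=False
  v=0101: Γ:[] Δ:[(p0 → (p2 → p3))=T] refutes=False
  v=0110: Γ:[] Δ:[(p0 → (p2 → p3))=T] refutes=False
  v=0111: Γ:[] Δ:[(p0 → (p2 → p3))=T] refutes=False
  v=1000: Γ:[] Δ:[(p0 → (p2 → p3))=T] refutes=False
  v=1001: Γ:[] Δ:[(p0 → (p2 → p3))=T] refutes=False
  v=1010: Γ:[] Δ:[(p0 → (p2 → p3))=F] refutes=True  ← countermodel

Result: [1, 0, 1, 0]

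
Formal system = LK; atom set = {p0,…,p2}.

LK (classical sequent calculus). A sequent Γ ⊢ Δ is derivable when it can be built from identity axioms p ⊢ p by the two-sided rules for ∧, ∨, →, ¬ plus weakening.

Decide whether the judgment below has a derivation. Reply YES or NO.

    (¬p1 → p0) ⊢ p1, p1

Search for a countermodel by truth-table:
  v=000: Γ:[(¬p1 → p0)=F] Δ:[p1=F, p1=F] refutes=False
  v=001: Γ:[(¬p1 → p0)=F] Δ:[p1=F, p1=F] refutes=False
  v=010: Γ:[(¬p1 → p0)=T] Δ:[p1=T, p1=T] refutes=False
  v=011: Γ:[(¬p1 → p0)=T] Δ:[p1=T, p1=T] refutes=False
  v=100: Γ:[(¬p1 → p0)=T] Δ:[p1=F, p1=F] refutes=True  ← countermodel

Result: NO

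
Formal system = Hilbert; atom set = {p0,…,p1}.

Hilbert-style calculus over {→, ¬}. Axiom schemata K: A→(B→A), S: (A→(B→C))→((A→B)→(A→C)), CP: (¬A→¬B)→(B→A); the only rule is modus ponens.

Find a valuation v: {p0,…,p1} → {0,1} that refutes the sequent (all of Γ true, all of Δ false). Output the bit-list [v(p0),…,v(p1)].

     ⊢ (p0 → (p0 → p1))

Search for a countermodel by truth-table:
  v=00: Γ:[] Δ:[(p0 → (p0 → p1))=T] refutes=False
  v=01: Γ:[] Δ:[(p0 → (p0 → p1))=T] refutes=False
  v=10: Γ:[] Δ:[(p0 → (p0 → p1))=F] refutes=True  ← countermodel

Result: [1, 0]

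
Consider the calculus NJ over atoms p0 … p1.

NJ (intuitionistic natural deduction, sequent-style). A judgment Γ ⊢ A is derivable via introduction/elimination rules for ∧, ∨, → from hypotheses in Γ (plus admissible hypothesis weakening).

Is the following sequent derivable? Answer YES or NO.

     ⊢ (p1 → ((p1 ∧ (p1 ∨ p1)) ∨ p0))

Proof tree:
[→I]  ⊢ (p1 → ((p1 ∧ (p1 ∨ p1)) ∨ p0))
  [∨I₁] p1 ⊢ ((p1 ∧ (p1 ∨ p1)) ∨ p0)
    [∧I] p1 ⊢ (p1 ∧ (p1 ∨ p1))
      [Ax] p1 ⊢ p1
      [∨I₂] p1 ⊢ (p1 ∨ p1)
        [Ax] p1 ⊢ p1

Result: YES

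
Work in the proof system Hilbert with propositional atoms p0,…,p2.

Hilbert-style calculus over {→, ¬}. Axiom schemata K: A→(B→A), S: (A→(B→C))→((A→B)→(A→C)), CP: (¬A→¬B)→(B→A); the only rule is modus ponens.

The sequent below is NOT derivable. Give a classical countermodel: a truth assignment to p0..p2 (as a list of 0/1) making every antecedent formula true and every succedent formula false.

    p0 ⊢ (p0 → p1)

Search for a countermodel by truth-table:
  v=000: Γ:[p0=F] Δ:[(p0 → p1)=T] refutes=False
  v=001: Γ:[p0=F] Δ:[(p0 → p1)=T] refutes=False
  v=010: Γ:[p0=F] Δ:[(p0 → p1)=T] refutes=False
  v=011: Γ:[p0=F] Δ:[(p0 → p1)=T] refutes=False
  v=100: Γ:[p0=T] Δ:[(p0 → p1)=F] refutes=True  ← countermodel

Result: [1, 0, 0]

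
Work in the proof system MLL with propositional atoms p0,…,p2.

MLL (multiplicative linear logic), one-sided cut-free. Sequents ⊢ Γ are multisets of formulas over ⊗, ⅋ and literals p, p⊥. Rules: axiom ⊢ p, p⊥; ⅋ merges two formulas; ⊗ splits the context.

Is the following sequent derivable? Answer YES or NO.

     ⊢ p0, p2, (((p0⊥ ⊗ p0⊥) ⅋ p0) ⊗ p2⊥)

Derivation trace:
[⊗]  ⊢ p0, p2, (((p0⊥ ⊗ p0⊥) ⅋ p0) ⊗ p2⊥)
  [⅋]  ⊢ p0, ((p0⊥ ⊗ p0⊥) ⅋ p0)
    [⊗]  ⊢ p0, p0, (p0⊥ ⊗ p0⊥)
      [Ax]  ⊢ p0, p0⊥
      [Ax]  ⊢ p0, p0⊥
  [Ax]  ⊢ p2, p2⊥

Result: YES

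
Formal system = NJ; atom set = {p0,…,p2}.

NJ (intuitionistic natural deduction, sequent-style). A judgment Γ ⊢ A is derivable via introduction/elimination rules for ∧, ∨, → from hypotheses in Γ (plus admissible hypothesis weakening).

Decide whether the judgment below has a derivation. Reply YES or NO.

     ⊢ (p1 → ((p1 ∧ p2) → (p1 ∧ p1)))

Derivation trace:
[→I]  ⊢ (p1 → ((p1 ∧ p2) → (p1 ∧ p1)))
  [→I] p1 ⊢ ((p1 ∧ p2) → (p1 ∧ p1))
    [Wk] p1, (p1 ∧ p2) ⊢ (p1 ∧ p1)
      [∧I] p1 ⊢ (p1 ∧ p1)
        [Ax] p1 ⊢ p1
        [Ax] p1 ⊢ p1

Result: YES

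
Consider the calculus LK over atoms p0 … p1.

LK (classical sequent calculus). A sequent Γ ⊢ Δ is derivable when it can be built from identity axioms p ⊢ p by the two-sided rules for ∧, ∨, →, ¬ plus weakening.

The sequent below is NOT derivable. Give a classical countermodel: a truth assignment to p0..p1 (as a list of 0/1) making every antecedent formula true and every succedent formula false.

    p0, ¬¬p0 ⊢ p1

Enumerate valuations to refute Γ ⊢ Δ:
  v=00: Γ:[p0=F, ¬¬p0=F] Δ:[p1=F] refutes=False
  v=01: Γ:[p0=F, ¬¬p0=F] Δ:[p1=T] refutes=False
  v=10: Γ:[p0=T, ¬¬p0=T] Δ:[p1=F] refutes=True  ← countermodel

Result: [1, 0]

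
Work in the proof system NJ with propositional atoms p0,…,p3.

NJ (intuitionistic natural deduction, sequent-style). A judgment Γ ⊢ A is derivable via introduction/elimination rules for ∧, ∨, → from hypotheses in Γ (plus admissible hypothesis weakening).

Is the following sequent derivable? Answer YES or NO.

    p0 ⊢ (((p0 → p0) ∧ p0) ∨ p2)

Derivation (root first):
[∨I₁] p0 ⊢ (((p0 → p0) ∧ p0) ∨ p2)
  [∧I] p0 ⊢ ((p0 → p0) ∧ p0)
    [→I]  ⊢ (p0 → p0)
      [Ax] p0 ⊢ p0
    [Ax] p0 ⊢ p0

Result: YES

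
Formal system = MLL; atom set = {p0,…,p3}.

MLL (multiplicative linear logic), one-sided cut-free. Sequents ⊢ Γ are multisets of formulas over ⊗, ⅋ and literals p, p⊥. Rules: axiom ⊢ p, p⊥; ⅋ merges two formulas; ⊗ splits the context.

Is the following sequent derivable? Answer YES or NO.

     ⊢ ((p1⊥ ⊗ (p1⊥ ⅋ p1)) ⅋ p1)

Derivation (root first):
[⅋]  ⊢ ((p1⊥ ⊗ (p1⊥ ⅋ p1)) ⅋ p1)
  [⊗]  ⊢ p1, (p1⊥ ⊗ (p1⊥ ⅋ p1))
    [Ax]  ⊢ p1, p1⊥
    [⅋]  ⊢ (p1⊥ ⅋ p1)
      [Ax]  ⊢ p1, p1⊥

Result: YES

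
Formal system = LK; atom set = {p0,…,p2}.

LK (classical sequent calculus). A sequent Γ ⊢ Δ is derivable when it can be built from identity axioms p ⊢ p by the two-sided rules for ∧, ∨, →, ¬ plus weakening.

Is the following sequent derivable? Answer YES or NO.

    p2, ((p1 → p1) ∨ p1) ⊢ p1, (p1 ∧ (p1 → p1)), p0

Search for a countermodel by truth-table:
  v=000: Γ:[p2=F, ((p1 → p1) ∨ p1)=T] Δ:[p1=F, (p1 ∧ (p1 → p1))=F, p0=F] refutes=False
  v=001: Γ:[p2=T, ((p1 → p1) ∨ p1)=T] Δ:[p1=F, (p1 ∧ (p1 → p1))=F, p0=F] refutes=True  ← countermodel

Result: NO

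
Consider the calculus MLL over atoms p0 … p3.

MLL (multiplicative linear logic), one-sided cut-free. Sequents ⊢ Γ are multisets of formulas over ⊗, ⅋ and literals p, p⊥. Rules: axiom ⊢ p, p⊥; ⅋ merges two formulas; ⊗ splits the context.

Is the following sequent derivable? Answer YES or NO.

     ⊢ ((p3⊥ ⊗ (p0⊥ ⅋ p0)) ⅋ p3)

Derivation trace:
[⅋]  ⊢ ((p3⊥ ⊗ (p0⊥ ⅋ p0)) ⅋ p3)
  [⊗]  ⊢ p3, (p3⊥ ⊗ (p0⊥ ⅋ p0))
    [Ax]  ⊢ p3, p3⊥
    [⅋]  ⊢ (p0⊥ ⅋ p0)
      [Ax]  ⊢ p0, p0⊥

Result: YES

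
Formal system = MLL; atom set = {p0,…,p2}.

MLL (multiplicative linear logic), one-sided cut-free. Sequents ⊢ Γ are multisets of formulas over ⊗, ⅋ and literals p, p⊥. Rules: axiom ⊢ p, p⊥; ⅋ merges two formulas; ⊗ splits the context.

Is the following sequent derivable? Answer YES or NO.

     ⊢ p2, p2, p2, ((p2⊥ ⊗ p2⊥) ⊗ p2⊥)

Proof tree:
[⊗]  ⊢ p2, p2, p2, ((p2⊥ ⊗ p2⊥) ⊗ p2⊥)
  [⊗]  ⊢ p2, p2, (p2⊥ ⊗ p2⊥)
    [Ax]  ⊢ p2, p2⊥
    [Ax]  ⊢ p2, p2⊥
  [Ax]  ⊢ p2, p2⊥

Result: YES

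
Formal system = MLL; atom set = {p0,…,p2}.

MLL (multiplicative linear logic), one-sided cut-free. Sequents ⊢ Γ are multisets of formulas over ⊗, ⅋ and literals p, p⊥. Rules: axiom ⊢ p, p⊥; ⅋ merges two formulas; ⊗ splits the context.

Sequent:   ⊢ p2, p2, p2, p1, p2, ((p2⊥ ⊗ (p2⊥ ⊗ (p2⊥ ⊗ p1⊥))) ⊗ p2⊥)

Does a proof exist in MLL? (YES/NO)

Derivation (root first):
[⊗]  ⊢ p2, p2, p2, p1, p2, ((p2⊥ ⊗ (p2⊥ ⊗ (p2⊥ ⊗ p1⊥))) ⊗ p2⊥)
  [⊗]  ⊢ p2, p2, p2, p1, (p2⊥ ⊗ (p2⊥ ⊗ (p2⊥ ⊗ p1⊥)))
    [Ax]  ⊢ p2, p2⊥
    [⊗]  ⊢ p2, p2, p1, (p2⊥ ⊗ (p2⊥ ⊗ p1⊥))
      [Ax]  ⊢ p2, p2⊥
      [⊗]  ⊢ p2, p1, (p2⊥ ⊗ p1⊥)
        [Ax]  ⊢ p2, p2⊥
        [Ax]  ⊢ p1, p1⊥
  [Ax]  ⊢ p2, p2⊥

Result: YES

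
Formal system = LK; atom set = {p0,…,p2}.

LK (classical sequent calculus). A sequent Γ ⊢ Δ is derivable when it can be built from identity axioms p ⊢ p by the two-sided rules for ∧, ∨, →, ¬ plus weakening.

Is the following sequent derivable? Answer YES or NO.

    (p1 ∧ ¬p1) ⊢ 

Derivation (root first):
[∧L] (p1 ∧ ¬p1) ⊢ 
  [¬L] p1, ¬p1 ⊢ 
    [Ax] p1 ⊢ p1

Result: YES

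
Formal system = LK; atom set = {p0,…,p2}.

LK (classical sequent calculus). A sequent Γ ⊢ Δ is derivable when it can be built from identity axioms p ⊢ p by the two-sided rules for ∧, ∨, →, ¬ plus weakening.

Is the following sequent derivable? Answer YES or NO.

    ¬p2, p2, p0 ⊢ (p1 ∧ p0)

Derivation trace:
[∧R] ¬p2, p2, p0 ⊢ (p1 ∧ p0)
  [WR] p2, ¬p2 ⊢ p1
    [¬L] p2, ¬p2 ⊢ 
      [Ax] p2 ⊢ p2
  [Ax] p0 ⊢ p0

Result: YES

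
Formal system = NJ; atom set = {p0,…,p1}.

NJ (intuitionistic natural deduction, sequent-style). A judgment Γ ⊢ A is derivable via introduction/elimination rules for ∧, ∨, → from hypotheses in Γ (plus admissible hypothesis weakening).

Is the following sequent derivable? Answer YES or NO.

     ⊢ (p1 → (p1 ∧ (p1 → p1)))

Derivation trace:
[→I]  ⊢ (p1 → (p1 ∧ (p1 → p1)))
  [∧I] p1 ⊢ (p1 ∧ (p1 → p1))
    [Ax] p1 ⊢ p1
    [→I]  ⊢ (p1 → p1)
      [Ax] p1 ⊢ p1

Result: YES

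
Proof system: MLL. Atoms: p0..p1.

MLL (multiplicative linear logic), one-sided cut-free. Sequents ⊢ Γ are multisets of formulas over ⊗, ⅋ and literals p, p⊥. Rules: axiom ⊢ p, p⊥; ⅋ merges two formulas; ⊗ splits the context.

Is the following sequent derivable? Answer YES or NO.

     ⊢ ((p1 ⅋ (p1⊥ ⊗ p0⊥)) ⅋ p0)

Derivation trace:
[⅋]  ⊢ ((p1 ⅋ (p1⊥ ⊗ p0⊥)) ⅋ p0)
  [⅋]  ⊢ p0, (p1 ⅋ (p1⊥ ⊗ p0⊥))
    [⊗]  ⊢ p1, p0, (p1⊥ ⊗ p0⊥)
      [Ax]  ⊢ p1, p1⊥
      [Ax]  ⊢ p0, p0⊥

Result: YES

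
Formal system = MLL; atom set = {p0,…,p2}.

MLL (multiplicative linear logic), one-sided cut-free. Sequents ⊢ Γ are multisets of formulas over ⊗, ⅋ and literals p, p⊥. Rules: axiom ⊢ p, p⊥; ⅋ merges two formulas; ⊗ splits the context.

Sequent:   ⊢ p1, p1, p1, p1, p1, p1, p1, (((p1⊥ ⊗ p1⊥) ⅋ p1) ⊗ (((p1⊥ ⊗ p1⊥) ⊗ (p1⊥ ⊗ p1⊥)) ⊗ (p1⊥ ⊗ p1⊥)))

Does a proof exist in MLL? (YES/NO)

Derivation (root first):
[⊗]  ⊢ p1, p1, p1, p1, p1, p1, p1, (((p1⊥ ⊗ p1⊥) ⅋ p1) ⊗ (((p1⊥ ⊗ p1⊥) ⊗ (p1⊥ ⊗ p1⊥)) ⊗ (p1⊥ ⊗ p1⊥)))
  [⅋]  ⊢ p1, ((p1⊥ ⊗ p1⊥) ⅋ p1)
    [⊗]  ⊢ p1, p1, (p1⊥ ⊗ p1⊥)
      [Ax]  ⊢ p1, p1⊥
      [Ax]  ⊢ p1, p1⊥
  [⊗]  ⊢ p1, p1, p1, p1, p1, p1, (((p1⊥ ⊗ p1⊥) ⊗ (p1⊥ ⊗ p1⊥)) ⊗ (p1⊥ ⊗ p1⊥))
    [⊗]  ⊢ p1, p1, p1, p1, ((p1⊥ ⊗ p1⊥) ⊗ (p1⊥ ⊗ p1⊥))
      [⊗]  ⊢ p1, p1, (p1⊥ ⊗ p1⊥)
        [Ax]  ⊢ p1, p1⊥
        [Ax]  ⊢ p1, p1⊥
      [⊗]  ⊢ p1, p1, (p1⊥ ⊗ p1⊥)
        [Ax]  ⊢ p1, p1⊥
        [Ax]  ⊢ p1, p1⊥
    [⊗]  ⊢ p1, p1, (p1⊥ ⊗ p1⊥)
      [Ax]  ⊢ p1, p1⊥
      [Ax]  ⊢ p1, p1⊥

Result: YES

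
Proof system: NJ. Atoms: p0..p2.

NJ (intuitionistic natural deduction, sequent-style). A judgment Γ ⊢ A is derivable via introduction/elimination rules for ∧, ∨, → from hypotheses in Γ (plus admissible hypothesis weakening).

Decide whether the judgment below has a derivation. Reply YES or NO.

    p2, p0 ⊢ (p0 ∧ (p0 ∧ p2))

Derivation trace:
[∧I] p2, p0 ⊢ (p0 ∧ (p0 ∧ p2))
  [Ax] p0 ⊢ p0
  [∧I] p2, p0 ⊢ (p0 ∧ p2)
    [Ax] p0 ⊢ p0
    [Ax] p2 ⊢ p2

Result: YES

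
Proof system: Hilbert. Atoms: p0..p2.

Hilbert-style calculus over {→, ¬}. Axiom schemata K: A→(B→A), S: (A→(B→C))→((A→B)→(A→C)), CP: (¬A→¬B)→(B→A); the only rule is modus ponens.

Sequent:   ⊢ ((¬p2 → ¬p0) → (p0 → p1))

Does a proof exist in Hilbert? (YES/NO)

Truth-table refutation:
  v=000: Γ:[] Δ:[((¬p2 → ¬p0) → (p0 → p1))=T] refutes=False
  v=001: Γ:[] Δ:[((¬p2 → ¬p0) → (p0 → p1))=T] refutes=False
  v=010: Γ:[] Δ:[((¬p2 → ¬p0) → (p0 → p1))=T] refutes=False
  v=011: Γ:[] Δ:[((¬p2 → ¬p0) → (p0 → p1))=T] refutes=False
  v=100: Γ:[] Δ:[((¬p2 → ¬p0) → (p0 → p1))=T] refutes=False
  v=101: Γ:[] Δ:[((¬p2 → ¬p0) → (p0 → p1))=F] refutes=True  ← countermodel

Result: NO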